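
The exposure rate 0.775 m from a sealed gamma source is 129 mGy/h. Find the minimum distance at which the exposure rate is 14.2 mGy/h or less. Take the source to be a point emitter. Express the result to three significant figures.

Applying the 1/r² law, d₂ = d₁·√(I₁/I₂).
I₁/I₂ = 129/14.2 = 9.085, so d₂ = 0.775 × √9.085 = 2.336 m.

2.34 m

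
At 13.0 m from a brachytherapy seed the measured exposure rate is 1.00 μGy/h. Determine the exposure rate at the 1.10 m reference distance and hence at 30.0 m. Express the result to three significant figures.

Using I₁d₁² = I₂d₂²,
At 1.10 m: (13.0/1.10)² = 139.7, so 1.00 × 139.7 = 139.7 μGy/h
At 30.0 m: 139.7 × (1.10/30.0)² = 139.7 × 0.001344 = 0.1878 μGy/h.

140 μGy/h; 0.188 μGy/h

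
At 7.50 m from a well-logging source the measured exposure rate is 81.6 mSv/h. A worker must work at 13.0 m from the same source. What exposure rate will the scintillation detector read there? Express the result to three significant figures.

27.2 mSv/h

Intensity scales as (d₁/d₂)², so scaling from 7.50 m to 13.0 m:
(7.50/13.0)² = 0.3328, so 81.6 × 0.3328 = 27.16 mSv/h.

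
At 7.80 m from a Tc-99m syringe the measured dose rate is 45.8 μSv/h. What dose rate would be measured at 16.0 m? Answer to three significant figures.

10.9 μSv/h

By the inverse-square law, scaling from 7.80 m to 16.0 m:
(7.80/16.0)² = 0.2377, so 45.8 × 0.2377 = 10.89 μSv/h.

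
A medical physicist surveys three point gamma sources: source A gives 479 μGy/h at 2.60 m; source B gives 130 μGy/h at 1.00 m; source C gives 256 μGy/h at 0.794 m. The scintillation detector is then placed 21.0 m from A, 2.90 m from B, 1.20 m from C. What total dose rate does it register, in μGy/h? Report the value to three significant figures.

By superposition, sum each source's inverse-square contribution:
A: 479 × (2.60/21.0)² = 7.342 μGy/h
B: 130 × (1.00/2.90)² = 15.46 μGy/h
C: 256 × (0.794/1.20)² = 112.1 μGy/h
Total = 7.342 + 15.46 + 112.1 = 134.9 μGy/h.

135 μGy/h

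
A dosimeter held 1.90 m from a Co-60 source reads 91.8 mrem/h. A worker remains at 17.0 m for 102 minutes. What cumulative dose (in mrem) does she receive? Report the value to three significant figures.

By the inverse-square law, rate at 17.0 m:
(1.90/17.0)² = 0.01249, so 91.8 × 0.01249 = 1.147 mrem/h.
Dose = rate × time = 1.147 mrem/h × 1.700 h = 1.950 mrem.

1.95 mrem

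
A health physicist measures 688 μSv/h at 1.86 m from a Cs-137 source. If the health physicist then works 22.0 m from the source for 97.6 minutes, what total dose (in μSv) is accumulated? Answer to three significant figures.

8.00 μSv

Using I₁d₁² = I₂d₂², rate at 22.0 m:
688 × (1.86/22.0)² = 688 × 0.007148 = 4.918 μSv/h.
Dose = rate × time = 4.918 μSv/h × 1.627 h = 8.002 μSv.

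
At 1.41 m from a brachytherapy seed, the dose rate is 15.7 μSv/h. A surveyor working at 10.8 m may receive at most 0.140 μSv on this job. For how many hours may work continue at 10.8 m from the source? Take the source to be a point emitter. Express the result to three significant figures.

Since intensity falls as 1/r², rate at 10.8 m:
15.7 × (1.41/10.8)² = 15.7 × 0.01704 = 0.2675 μSv/h.
Stay time = 0.140 μSv ÷ 0.2675 μSv/h = 0.5234 h.

0.523 h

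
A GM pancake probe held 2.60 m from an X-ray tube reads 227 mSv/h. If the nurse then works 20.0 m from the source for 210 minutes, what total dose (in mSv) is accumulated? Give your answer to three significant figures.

13.4 mSv

By the inverse-square law, rate at 20.0 m:
(2.60/20.0)² = 0.01690, so 227 × 0.01690 = 3.836 mSv/h.
Dose = rate × time = 3.836 mSv/h × 3.500 h = 13.43 mSv.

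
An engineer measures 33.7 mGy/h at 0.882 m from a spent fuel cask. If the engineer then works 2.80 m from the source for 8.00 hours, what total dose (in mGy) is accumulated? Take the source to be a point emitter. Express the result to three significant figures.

Intensity scales as (d₁/d₂)², so rate at 2.80 m:
33.7 × (0.882/2.80)² = 33.7 × 0.09923 = 3.344 mGy/h.
Dose = rate × time = 3.344 mGy/h × 8.000 h = 26.75 mGy.

26.8 mGy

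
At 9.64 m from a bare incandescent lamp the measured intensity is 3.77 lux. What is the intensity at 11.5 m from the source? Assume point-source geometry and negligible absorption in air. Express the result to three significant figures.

2.65 lux

Since intensity falls as 1/r², scaling from 9.64 m to 11.5 m:
3.77 × (9.64/11.5)² = 3.77 × 0.7027 = 2.649 lux.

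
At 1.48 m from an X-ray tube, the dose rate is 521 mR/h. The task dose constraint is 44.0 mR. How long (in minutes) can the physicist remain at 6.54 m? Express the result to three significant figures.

98.9 min

Intensity scales as (d₁/d₂)², so rate at 6.54 m:
521 × (1.48/6.54)² = 521 × 0.05121 = 26.68 mR/h.
Stay time = 44.0 mR ÷ 26.68 mR/h = 1.649 h = 98.94 min.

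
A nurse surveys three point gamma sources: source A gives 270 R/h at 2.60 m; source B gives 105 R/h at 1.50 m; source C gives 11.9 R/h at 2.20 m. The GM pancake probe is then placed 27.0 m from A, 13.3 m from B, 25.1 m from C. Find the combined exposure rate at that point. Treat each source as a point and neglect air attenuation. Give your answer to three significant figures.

By superposition, sum each source's inverse-square contribution:
A: 270 × (2.60/27.0)² = 2.504 R/h
B: 105 × (1.50/13.3)² = 1.336 R/h
C: 11.9 × (2.20/25.1)² = 0.09142 R/h
Total = 2.504 + 1.336 + 0.09142 = 3.931 R/h.

3.93 R/h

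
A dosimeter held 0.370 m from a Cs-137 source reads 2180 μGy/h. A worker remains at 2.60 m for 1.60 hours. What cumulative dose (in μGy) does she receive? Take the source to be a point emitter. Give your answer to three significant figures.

Intensity scales as (d₁/d₂)², so rate at 2.60 m:
(0.370/2.60)² = 0.02025, so 2180 × 0.02025 = 44.15 μGy/h.
Dose = rate × time = 44.15 μGy/h × 1.600 h = 70.64 μGy.

70.6 μGy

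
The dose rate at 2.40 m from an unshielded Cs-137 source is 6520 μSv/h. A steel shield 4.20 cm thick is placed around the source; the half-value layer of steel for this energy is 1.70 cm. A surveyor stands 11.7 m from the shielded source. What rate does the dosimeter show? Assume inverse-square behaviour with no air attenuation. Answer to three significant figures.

Distance alone: 6520 × (2.40/11.7)² = 6520 × 0.04208 = 274.4 μSv/h.
Shield: 4.20/1.70 = 2.471 half-value layers → attenuation 2^(−2.471) = 0.1804.
Combined: 274.4 × 0.1804 = 49.50 μSv/h.

49.5 μSv/h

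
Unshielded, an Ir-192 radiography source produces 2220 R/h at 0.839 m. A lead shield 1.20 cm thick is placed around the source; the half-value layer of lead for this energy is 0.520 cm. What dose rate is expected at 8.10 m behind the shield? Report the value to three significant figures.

Distance alone: 2220 × (0.839/8.10)² = 2220 × 0.01073 = 23.82 R/h.
Shield: 1.20/0.520 = 2.308 half-value layers → attenuation 2^(−2.308) = 0.2019.
Combined: 23.82 × 0.2019 = 4.809 R/h.

4.81 R/h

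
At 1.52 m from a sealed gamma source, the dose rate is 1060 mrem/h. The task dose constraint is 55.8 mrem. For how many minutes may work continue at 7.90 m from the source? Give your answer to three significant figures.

85.3 min

Intensity scales as (d₁/d₂)², so rate at 7.90 m:
(1.52/7.90)² = 0.03702, so 1060 × 0.03702 = 39.24 mrem/h.
Stay time = 55.8 mrem ÷ 39.24 mrem/h = 1.422 h = 85.32 min.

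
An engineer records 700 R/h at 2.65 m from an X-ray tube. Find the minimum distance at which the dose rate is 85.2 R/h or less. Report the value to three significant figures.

Applying the 1/r² law, d₂ = d₁·√(I₁/I₂).
I₁/I₂ = 700/85.2 = 8.216, so d₂ = 2.65 × √8.216 = 7.596 m.

7.60 m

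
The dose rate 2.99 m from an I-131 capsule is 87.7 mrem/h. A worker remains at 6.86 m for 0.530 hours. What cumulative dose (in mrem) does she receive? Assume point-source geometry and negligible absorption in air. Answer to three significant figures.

Since intensity falls as 1/r², rate at 6.86 m:
(2.99/6.86)² = 0.1900, so 87.7 × 0.1900 = 16.66 mrem/h.
Dose = rate × time = 16.66 mrem/h × 0.5300 h = 8.830 mrem.

8.83 mrem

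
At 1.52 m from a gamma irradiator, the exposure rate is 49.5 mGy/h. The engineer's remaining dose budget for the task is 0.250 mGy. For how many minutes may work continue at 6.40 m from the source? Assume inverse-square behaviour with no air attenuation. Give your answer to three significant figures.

5.37 min

Since intensity falls as 1/r², rate at 6.40 m:
49.5 × (1.52/6.40)² = 49.5 × 0.05641 = 2.792 mGy/h.
Stay time = 0.250 mGy ÷ 2.792 mGy/h = 0.08954 h = 5.372 min.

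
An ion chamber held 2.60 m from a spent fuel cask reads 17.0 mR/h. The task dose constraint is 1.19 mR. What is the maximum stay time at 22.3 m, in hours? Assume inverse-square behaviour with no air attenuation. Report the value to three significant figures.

5.15 h

By the inverse-square law, rate at 22.3 m:
(2.60/22.3)² = 0.01359, so 17.0 × 0.01359 = 0.2310 mR/h.
Stay time = 1.19 mR ÷ 0.2310 mR/h = 5.152 h.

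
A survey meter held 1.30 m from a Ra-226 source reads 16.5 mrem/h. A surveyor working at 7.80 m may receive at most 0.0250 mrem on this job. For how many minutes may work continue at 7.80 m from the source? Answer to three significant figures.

Using I₁d₁² = I₂d₂², rate at 7.80 m:
16.5 × (1.30/7.80)² = 16.5 × 0.02778 = 0.4584 mrem/h.
Stay time = 0.0250 mrem ÷ 0.4584 mrem/h = 0.05454 h = 3.272 min.

3.27 min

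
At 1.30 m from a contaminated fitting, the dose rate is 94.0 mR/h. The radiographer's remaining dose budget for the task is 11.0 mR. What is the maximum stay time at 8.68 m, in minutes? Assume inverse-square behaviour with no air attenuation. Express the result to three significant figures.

313 min

Applying the 1/r² law, rate at 8.68 m:
94.0 × (1.30/8.68)² = 94.0 × 0.02243 = 2.108 mR/h.
Stay time = 11.0 mR ÷ 2.108 mR/h = 5.218 h = 313.1 min.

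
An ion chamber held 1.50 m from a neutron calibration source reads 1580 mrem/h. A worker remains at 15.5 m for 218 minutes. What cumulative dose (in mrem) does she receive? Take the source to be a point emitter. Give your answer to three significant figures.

53.8 mrem

Applying the 1/r² law, rate at 15.5 m:
1580 × (1.50/15.5)² = 1580 × 0.009365 = 14.80 mrem/h.
Dose = rate × time = 14.80 mrem/h × 3.633 h = 53.77 mrem.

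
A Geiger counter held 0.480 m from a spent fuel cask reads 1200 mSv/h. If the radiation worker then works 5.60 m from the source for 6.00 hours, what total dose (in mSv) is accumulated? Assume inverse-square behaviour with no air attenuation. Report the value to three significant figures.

52.9 mSv

By the inverse-square law, rate at 5.60 m:
1200 × (0.480/5.60)² = 1200 × 0.007347 = 8.816 mSv/h.
Dose = rate × time = 8.816 mSv/h × 6.000 h = 52.90 mSv.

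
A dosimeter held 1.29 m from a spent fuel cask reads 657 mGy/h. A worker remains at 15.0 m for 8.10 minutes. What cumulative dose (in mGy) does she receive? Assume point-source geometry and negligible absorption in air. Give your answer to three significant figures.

0.656 mGy

Intensity scales as (d₁/d₂)², so rate at 15.0 m:
657 × (1.29/15.0)² = 657 × 0.007396 = 4.859 mGy/h.
Dose = rate × time = 4.859 mGy/h × 0.1350 h = 0.6560 mGy.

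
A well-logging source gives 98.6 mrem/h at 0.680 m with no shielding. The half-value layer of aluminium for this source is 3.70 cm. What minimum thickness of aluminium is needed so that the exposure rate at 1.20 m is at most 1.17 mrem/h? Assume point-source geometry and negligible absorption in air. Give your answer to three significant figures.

At 1.20 m, distance alone gives (0.680/1.20)² = 0.3211, so 98.6 × 0.3211 = 31.66 mrem/h.
Further attenuation needed: 31.66/1.17 = 27.06.
n = log₂(27.06) = 4.758 half-value layers.
Thickness = 4.758 × 3.70 cm = 17.60 cm.

17.6 cm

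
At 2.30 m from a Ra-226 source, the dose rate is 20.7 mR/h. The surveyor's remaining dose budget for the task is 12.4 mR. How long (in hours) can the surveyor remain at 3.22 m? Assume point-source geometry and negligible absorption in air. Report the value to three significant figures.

Intensity scales as (d₁/d₂)², so rate at 3.22 m:
(2.30/3.22)² = 0.5102, so 20.7 × 0.5102 = 10.56 mR/h.
Stay time = 12.4 mR ÷ 10.56 mR/h = 1.174 h.

1.17 h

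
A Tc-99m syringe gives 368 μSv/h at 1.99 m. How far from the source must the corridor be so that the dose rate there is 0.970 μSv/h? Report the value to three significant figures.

38.8 m

Since intensity falls as 1/r², d₂ = d₁·√(I₁/I₂).
I₁/I₂ = 368/0.970 = 379.4, so d₂ = 1.99 × √379.4 = 38.76 m.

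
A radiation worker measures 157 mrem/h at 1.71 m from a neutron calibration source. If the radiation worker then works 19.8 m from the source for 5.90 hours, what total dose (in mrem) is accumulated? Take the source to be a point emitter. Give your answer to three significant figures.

6.91 mrem

Since intensity falls as 1/r², rate at 19.8 m:
(1.71/19.8)² = 0.007459, so 157 × 0.007459 = 1.171 mrem/h.
Dose = rate × time = 1.171 mrem/h × 5.900 h = 6.909 mrem.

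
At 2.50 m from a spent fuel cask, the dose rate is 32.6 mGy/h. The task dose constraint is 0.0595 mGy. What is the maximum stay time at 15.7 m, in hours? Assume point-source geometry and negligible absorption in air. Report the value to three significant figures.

Using I₁d₁² = I₂d₂², rate at 15.7 m:
(2.50/15.7)² = 0.02536, so 32.6 × 0.02536 = 0.8267 mGy/h.
Stay time = 0.0595 mGy ÷ 0.8267 mGy/h = 0.07197 h.

0.0720 h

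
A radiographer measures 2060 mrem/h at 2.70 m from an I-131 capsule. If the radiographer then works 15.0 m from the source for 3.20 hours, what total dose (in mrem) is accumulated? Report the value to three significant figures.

By the inverse-square law, rate at 15.0 m:
2060 × (2.70/15.0)² = 2060 × 0.03240 = 66.74 mrem/h.
Dose = rate × time = 66.74 mrem/h × 3.200 h = 213.6 mrem.

214 mrem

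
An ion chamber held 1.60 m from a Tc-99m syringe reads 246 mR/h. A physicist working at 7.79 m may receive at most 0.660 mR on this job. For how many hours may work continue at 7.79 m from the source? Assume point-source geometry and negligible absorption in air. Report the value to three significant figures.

Since intensity falls as 1/r², rate at 7.79 m:
246 × (1.60/7.79)² = 246 × 0.04219 = 10.38 mR/h.
Stay time = 0.660 mR ÷ 10.38 mR/h = 0.06358 h.

0.0636 h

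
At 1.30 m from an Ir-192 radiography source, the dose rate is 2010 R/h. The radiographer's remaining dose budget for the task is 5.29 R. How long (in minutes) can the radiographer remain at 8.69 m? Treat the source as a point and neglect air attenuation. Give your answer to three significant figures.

By the inverse-square law, rate at 8.69 m:
2010 × (1.30/8.69)² = 2010 × 0.02238 = 44.98 R/h.
Stay time = 5.29 R ÷ 44.98 R/h = 0.1176 h = 7.056 min.

7.06 min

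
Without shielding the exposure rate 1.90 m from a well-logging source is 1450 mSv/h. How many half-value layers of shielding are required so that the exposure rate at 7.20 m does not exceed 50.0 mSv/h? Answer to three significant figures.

1.01 half-value layers

At 7.20 m, distance alone gives 1450 × (1.90/7.20)² = 1450 × 0.06964 = 101.0 mSv/h.
Further attenuation needed: 101.0/50.0 = 2.020.
n = log₂(2.020) = 1.014 half-value layers.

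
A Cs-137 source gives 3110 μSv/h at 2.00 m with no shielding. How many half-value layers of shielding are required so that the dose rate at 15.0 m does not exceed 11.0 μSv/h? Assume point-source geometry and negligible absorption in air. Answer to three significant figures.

2.33 half-value layers

At 15.0 m, distance alone gives (2.00/15.0)² = 0.01778, so 3110 × 0.01778 = 55.30 μSv/h.
Further attenuation needed: 55.30/11.0 = 5.027.
n = log₂(5.027) = 2.330 half-value layers.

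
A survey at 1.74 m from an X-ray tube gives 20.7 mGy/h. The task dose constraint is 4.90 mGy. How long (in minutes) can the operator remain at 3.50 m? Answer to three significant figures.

57.5 min

Applying the 1/r² law, rate at 3.50 m:
20.7 × (1.74/3.50)² = 20.7 × 0.2472 = 5.117 mGy/h.
Stay time = 4.90 mGy ÷ 5.117 mGy/h = 0.9576 h = 57.46 min.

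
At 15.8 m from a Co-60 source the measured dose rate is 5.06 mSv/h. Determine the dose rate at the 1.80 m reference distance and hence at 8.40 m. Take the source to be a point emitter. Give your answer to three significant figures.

Intensity scales as (d₁/d₂)², so
At 1.80 m: (15.8/1.80)² = 77.05, so 5.06 × 77.05 = 389.9 mSv/h
At 8.40 m: 389.9 × (1.80/8.40)² = 389.9 × 0.04592 = 17.90 mSv/h.

390 mSv/h; 17.9 mSv/h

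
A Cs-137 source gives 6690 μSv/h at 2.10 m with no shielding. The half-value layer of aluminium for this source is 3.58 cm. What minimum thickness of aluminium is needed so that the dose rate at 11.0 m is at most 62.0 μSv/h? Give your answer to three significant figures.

At 11.0 m, distance alone gives 6690 × (2.10/11.0)² = 6690 × 0.03645 = 243.9 μSv/h.
Further attenuation needed: 243.9/62.0 = 3.934.
n = log₂(3.934) = 1.976 half-value layers.
Thickness = 1.976 × 3.58 cm = 7.074 cm.

7.07 cm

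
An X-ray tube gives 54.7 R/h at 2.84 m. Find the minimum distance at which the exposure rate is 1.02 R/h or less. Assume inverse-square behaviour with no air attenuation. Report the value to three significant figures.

20.8 m

By the inverse-square law, d₂ = d₁·√(I₁/I₂).
I₁/I₂ = 54.7/1.02 = 53.63, so d₂ = 2.84 × √53.63 = 20.80 m.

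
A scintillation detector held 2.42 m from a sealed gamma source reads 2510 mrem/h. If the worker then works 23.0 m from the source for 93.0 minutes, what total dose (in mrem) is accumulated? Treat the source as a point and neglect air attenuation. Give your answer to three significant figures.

By the inverse-square law, rate at 23.0 m:
2510 × (2.42/23.0)² = 2510 × 0.01107 = 27.79 mrem/h.
Dose = rate × time = 27.79 mrem/h × 1.550 h = 43.07 mrem.

43.1 mrem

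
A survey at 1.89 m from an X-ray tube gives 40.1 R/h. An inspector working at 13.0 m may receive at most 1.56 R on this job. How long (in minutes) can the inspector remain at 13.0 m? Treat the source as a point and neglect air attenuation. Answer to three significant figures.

110 min

Using I₁d₁² = I₂d₂², rate at 13.0 m:
40.1 × (1.89/13.0)² = 40.1 × 0.02114 = 0.8477 R/h.
Stay time = 1.56 R ÷ 0.8477 R/h = 1.840 h = 110.4 min.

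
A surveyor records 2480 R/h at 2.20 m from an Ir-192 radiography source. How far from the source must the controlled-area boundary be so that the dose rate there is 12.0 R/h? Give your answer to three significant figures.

Using I₁d₁² = I₂d₂², d₂ = d₁·√(I₁/I₂).
I₁/I₂ = 2480/12.0 = 206.7, so d₂ = 2.20 × √206.7 = 31.63 m.

31.6 m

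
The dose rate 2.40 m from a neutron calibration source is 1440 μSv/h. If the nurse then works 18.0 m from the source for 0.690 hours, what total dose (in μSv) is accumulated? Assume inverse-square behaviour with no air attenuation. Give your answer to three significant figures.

17.7 μSv

Applying the 1/r² law, rate at 18.0 m:
1440 × (2.40/18.0)² = 1440 × 0.01778 = 25.60 μSv/h.
Dose = rate × time = 25.60 μSv/h × 0.6900 h = 17.66 μSv.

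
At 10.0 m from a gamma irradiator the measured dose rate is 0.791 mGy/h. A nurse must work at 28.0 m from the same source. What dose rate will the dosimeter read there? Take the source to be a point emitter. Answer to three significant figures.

0.101 mGy/h

Using I₁d₁² = I₂d₂², scaling from 10.0 m to 28.0 m:
(10.0/28.0)² = 0.1276, so 0.791 × 0.1276 = 0.1009 mGy/h.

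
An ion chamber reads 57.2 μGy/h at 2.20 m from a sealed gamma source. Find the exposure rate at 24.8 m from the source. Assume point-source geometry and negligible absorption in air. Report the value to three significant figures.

Using I₁d₁² = I₂d₂², the rate at 24.8 m is
(2.20/24.8)² = 0.007869, so 57.2 × 0.007869 = 0.4501 μGy/h.

0.450 μGy/h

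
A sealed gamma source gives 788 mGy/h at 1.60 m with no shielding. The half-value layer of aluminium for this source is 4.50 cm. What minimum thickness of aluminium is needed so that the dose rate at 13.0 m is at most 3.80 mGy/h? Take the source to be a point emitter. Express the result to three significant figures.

7.43 cm

At 13.0 m, distance alone gives (1.60/13.0)² = 0.01515, so 788 × 0.01515 = 11.94 mGy/h.
Further attenuation needed: 11.94/3.80 = 3.142.
n = log₂(3.142) = 1.652 half-value layers.
Thickness = 1.652 × 4.50 cm = 7.434 cm.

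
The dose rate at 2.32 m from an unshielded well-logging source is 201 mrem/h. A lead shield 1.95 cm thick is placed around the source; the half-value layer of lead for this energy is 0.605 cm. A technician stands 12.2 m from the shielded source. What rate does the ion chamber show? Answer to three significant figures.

Distance alone: (2.32/12.2)² = 0.03616, so 201 × 0.03616 = 7.268 mrem/h.
Shield: 1.95/0.605 = 3.223 half-value layers → attenuation 2^(−3.223) = 0.1071.
Combined: 7.268 × 0.1071 = 0.7784 mrem/h.

0.778 mrem/h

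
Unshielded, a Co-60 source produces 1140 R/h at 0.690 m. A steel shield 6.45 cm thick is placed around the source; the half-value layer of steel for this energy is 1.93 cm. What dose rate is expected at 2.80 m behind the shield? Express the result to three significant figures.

6.83 R/h

Distance alone: 1140 × (0.690/2.80)² = 1140 × 0.06073 = 69.23 R/h.
Shield: 6.45/1.93 = 3.342 half-value layers → attenuation 2^(−3.342) = 0.09862.
Combined: 69.23 × 0.09862 = 6.827 R/h.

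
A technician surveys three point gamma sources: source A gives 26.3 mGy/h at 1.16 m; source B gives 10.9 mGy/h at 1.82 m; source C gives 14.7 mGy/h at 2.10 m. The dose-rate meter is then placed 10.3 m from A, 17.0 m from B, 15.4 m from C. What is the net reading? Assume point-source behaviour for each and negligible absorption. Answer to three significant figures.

By superposition, sum each source's inverse-square contribution:
A: 26.3 × (1.16/10.3)² = 0.3336 mGy/h
B: 10.9 × (1.82/17.0)² = 0.1249 mGy/h
C: 14.7 × (2.10/15.4)² = 0.2733 mGy/h
Total = 0.3336 + 0.1249 + 0.2733 = 0.7318 mGy/h.

0.732 mGy/h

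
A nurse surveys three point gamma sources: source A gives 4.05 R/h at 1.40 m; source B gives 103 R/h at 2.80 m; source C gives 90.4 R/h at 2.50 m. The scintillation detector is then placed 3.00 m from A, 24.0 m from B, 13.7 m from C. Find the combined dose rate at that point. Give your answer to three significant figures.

5.29 R/h

By superposition, sum each source's inverse-square contribution:
A: 4.05 × (1.40/3.00)² = 0.8820 R/h
B: 103 × (2.80/24.0)² = 1.402 R/h
C: 90.4 × (2.50/13.7)² = 3.010 R/h
Total = 0.8820 + 1.402 + 3.010 = 5.294 R/h.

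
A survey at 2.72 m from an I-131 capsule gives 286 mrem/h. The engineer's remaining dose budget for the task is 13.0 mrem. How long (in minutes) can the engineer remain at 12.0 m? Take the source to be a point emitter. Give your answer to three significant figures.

Intensity scales as (d₁/d₂)², so rate at 12.0 m:
(2.72/12.0)² = 0.05138, so 286 × 0.05138 = 14.69 mrem/h.
Stay time = 13.0 mrem ÷ 14.69 mrem/h = 0.8850 h = 53.10 min.

53.1 min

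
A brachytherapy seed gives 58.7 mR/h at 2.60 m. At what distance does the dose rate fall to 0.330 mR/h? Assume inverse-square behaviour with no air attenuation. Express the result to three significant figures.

34.7 m

Applying the 1/r² law, d₂ = d₁·√(I₁/I₂).
I₁/I₂ = 58.7/0.330 = 177.9, so d₂ = 2.60 × √177.9 = 34.68 m.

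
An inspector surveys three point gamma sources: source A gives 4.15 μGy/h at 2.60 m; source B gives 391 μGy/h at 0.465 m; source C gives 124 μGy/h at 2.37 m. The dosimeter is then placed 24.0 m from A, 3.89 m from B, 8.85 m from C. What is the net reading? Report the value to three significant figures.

By superposition, sum each source's inverse-square contribution:
A: 4.15 × (2.60/24.0)² = 0.04870 μGy/h
B: 391 × (0.465/3.89)² = 5.587 μGy/h
C: 124 × (2.37/8.85)² = 8.893 μGy/h
Total = 0.04870 + 5.587 + 8.893 = 14.53 μGy/h.

14.5 μGy/h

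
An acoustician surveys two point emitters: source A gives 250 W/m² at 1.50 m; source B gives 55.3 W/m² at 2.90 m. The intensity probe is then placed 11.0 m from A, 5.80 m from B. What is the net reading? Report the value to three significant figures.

18.5 W/m²

By superposition, sum each source's inverse-square contribution:
A: 250 × (1.50/11.0)² = 4.649 W/m²
B: 55.3 × (2.90/5.80)² = 13.82 W/m²
Total = 4.649 + 13.82 = 18.47 W/m².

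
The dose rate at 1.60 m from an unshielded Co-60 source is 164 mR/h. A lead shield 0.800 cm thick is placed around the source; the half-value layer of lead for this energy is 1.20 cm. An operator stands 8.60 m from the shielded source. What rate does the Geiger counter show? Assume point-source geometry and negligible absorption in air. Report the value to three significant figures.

3.58 mR/h

Distance alone: 164 × (1.60/8.60)² = 164 × 0.03461 = 5.676 mR/h.
Shield: 0.800/1.20 = 0.6667 half-value layers → attenuation 2^(−0.6667) = 0.6299.
Combined: 5.676 × 0.6299 = 3.575 mR/h.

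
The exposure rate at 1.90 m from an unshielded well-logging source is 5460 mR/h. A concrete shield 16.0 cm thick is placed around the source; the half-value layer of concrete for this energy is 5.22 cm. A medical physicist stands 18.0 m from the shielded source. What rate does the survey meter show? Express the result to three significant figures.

Distance alone: (1.90/18.0)² = 0.01114, so 5460 × 0.01114 = 60.82 mR/h.
Shield: 16.0/5.22 = 3.065 half-value layers → attenuation 2^(−3.065) = 0.1195.
Combined: 60.82 × 0.1195 = 7.268 mR/h.

7.27 mR/h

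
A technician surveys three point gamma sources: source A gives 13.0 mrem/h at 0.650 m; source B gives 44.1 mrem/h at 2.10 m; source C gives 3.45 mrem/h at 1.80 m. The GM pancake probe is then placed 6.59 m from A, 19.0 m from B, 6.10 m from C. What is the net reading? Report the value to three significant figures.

By superposition, sum each source's inverse-square contribution:
A: 13.0 × (0.650/6.59)² = 0.1265 mrem/h
B: 44.1 × (2.10/19.0)² = 0.5387 mrem/h
C: 3.45 × (1.80/6.10)² = 0.3004 mrem/h
Total = 0.1265 + 0.5387 + 0.3004 = 0.9656 mrem/h.

0.966 mrem/h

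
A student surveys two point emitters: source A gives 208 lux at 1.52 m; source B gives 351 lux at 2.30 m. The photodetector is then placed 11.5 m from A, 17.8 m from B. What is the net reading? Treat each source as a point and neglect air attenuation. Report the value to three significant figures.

9.49 lux

Each source contributes Iᵢ·(dᵢ/rᵢ)²; contributions add.
A: 208 × (1.52/11.5)² = 3.634 lux
B: 351 × (2.30/17.8)² = 5.860 lux
Total = 3.634 + 5.860 = 9.494 lux.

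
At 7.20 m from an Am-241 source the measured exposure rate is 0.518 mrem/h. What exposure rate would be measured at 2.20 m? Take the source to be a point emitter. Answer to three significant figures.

5.55 mrem/h

Using I₁d₁² = I₂d₂², scaling from 7.20 m to 2.20 m:
0.518 × (7.20/2.20)² = 0.518 × 10.71 = 5.548 mrem/h.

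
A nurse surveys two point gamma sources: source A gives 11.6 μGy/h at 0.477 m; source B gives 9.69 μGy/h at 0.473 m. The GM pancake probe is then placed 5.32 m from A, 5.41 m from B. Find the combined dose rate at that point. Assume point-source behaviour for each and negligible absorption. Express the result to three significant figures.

By superposition, sum each source's inverse-square contribution:
A: 11.6 × (0.477/5.32)² = 0.09325 μGy/h
B: 9.69 × (0.473/5.41)² = 0.07407 μGy/h
Total = 0.09325 + 0.07407 = 0.1673 μGy/h.

0.167 μGy/h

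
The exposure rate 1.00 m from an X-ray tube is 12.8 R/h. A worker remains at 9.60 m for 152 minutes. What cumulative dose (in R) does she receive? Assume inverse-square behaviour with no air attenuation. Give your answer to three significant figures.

Intensity scales as (d₁/d₂)², so rate at 9.60 m:
12.8 × (1.00/9.60)² = 12.8 × 0.01085 = 0.1389 R/h.
Dose = rate × time = 0.1389 R/h × 2.533 h = 0.3518 R.

0.352 R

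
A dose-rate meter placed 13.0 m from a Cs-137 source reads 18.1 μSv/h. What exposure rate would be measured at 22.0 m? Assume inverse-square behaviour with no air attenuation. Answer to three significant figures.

6.32 μSv/h

Applying the 1/r² law, scaling from 13.0 m to 22.0 m:
(13.0/22.0)² = 0.3492, so 18.1 × 0.3492 = 6.321 μSv/h.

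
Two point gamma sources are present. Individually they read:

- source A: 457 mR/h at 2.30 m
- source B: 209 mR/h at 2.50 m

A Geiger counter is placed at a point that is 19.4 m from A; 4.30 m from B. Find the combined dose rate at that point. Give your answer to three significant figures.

77.1 mR/h

Each source contributes Iᵢ·(dᵢ/rᵢ)²; contributions add.
A: 457 × (2.30/19.4)² = 6.423 mR/h
B: 209 × (2.50/4.30)² = 70.65 mR/h
Total = 6.423 + 70.65 = 77.07 mR/h.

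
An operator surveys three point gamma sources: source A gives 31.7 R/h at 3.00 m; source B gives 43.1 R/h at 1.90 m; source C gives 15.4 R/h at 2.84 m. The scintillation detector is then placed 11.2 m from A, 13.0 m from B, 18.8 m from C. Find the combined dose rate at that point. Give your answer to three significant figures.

Each source contributes Iᵢ·(dᵢ/rᵢ)²; contributions add.
A: 31.7 × (3.00/11.2)² = 2.274 R/h
B: 43.1 × (1.90/13.0)² = 0.9207 R/h
C: 15.4 × (2.84/18.8)² = 0.3514 R/h
Total = 2.274 + 0.9207 + 0.3514 = 3.546 R/h.

3.55 R/h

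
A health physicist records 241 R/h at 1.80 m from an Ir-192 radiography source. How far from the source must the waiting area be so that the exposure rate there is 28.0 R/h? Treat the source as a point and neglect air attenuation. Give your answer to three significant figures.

Since intensity falls as 1/r², d₂ = d₁·√(I₁/I₂).
I₁/I₂ = 241/28.0 = 8.607, so d₂ = 1.80 × √8.607 = 5.281 m.

5.28 m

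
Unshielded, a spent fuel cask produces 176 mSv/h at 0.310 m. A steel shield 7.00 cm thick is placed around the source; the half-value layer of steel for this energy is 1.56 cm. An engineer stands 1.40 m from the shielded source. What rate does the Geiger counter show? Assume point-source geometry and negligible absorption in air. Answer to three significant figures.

Distance alone: 176 × (0.310/1.40)² = 176 × 0.04903 = 8.629 mSv/h.
Shield: 7.00/1.56 = 4.487 half-value layers → attenuation 2^(−4.487) = 0.04459.
Combined: 8.629 × 0.04459 = 0.3848 mSv/h.

0.385 mSv/h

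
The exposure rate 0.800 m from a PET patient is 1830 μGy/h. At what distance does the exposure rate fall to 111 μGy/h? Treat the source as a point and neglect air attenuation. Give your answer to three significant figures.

Using I₁d₁² = I₂d₂², d₂ = d₁·√(I₁/I₂).
I₁/I₂ = 1830/111 = 16.49, so d₂ = 0.800 × √16.49 = 3.249 m.

3.25 m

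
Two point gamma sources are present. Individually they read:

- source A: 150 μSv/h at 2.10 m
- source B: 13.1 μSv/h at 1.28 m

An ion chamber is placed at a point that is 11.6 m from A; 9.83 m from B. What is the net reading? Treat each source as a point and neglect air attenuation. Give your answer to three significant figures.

5.14 μSv/h

By superposition, sum each source's inverse-square contribution:
A: 150 × (2.10/11.6)² = 4.916 μSv/h
B: 13.1 × (1.28/9.83)² = 0.2221 μSv/h
Total = 4.916 + 0.2221 = 5.138 μSv/h.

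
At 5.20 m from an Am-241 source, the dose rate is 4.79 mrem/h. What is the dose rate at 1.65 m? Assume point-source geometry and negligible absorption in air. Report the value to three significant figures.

47.6 mrem/h

Since intensity falls as 1/r², the rate at 1.65 m is
4.79 × (5.20/1.65)² = 4.79 × 9.932 = 47.57 mrem/h.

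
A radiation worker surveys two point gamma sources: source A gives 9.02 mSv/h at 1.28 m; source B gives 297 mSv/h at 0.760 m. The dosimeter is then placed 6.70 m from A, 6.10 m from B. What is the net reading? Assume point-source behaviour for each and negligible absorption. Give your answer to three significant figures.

By superposition, sum each source's inverse-square contribution:
A: 9.02 × (1.28/6.70)² = 0.3292 mSv/h
B: 297 × (0.760/6.10)² = 4.610 mSv/h
Total = 0.3292 + 4.610 = 4.939 mSv/h.

4.94 mSv/h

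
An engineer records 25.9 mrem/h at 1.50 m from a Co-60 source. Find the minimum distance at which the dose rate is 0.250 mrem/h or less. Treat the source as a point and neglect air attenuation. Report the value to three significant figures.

Intensity scales as (d₁/d₂)², so d₂ = d₁·√(I₁/I₂).
I₁/I₂ = 25.9/0.250 = 103.6, so d₂ = 1.50 × √103.6 = 15.27 m.

15.3 m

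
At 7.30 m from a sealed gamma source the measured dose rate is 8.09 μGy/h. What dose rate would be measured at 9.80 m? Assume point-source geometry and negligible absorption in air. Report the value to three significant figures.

Using I₁d₁² = I₂d₂², scaling from 7.30 m to 9.80 m:
8.09 × (7.30/9.80)² = 8.09 × 0.5549 = 4.489 μGy/h.

4.49 μGy/h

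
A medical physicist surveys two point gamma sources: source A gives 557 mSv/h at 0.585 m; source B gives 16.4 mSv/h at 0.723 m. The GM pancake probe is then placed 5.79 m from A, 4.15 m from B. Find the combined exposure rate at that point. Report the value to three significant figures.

6.18 mSv/h

By superposition, sum each source's inverse-square contribution:
A: 557 × (0.585/5.79)² = 5.686 mSv/h
B: 16.4 × (0.723/4.15)² = 0.4978 mSv/h
Total = 5.686 + 0.4978 = 6.184 mSv/h.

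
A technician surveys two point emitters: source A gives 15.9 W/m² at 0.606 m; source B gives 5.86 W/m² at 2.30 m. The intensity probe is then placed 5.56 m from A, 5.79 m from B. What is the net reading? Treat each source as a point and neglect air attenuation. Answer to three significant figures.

Each source contributes Iᵢ·(dᵢ/rᵢ)²; contributions add.
A: 15.9 × (0.606/5.56)² = 0.1889 W/m²
B: 5.86 × (2.30/5.79)² = 0.9247 W/m²
Total = 0.1889 + 0.9247 = 1.114 W/m².

1.11 W/m²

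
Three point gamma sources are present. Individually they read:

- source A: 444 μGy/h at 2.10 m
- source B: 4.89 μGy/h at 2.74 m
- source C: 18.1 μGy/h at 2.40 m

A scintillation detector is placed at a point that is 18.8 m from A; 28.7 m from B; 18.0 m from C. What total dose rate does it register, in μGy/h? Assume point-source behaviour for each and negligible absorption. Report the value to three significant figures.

5.91 μGy/h

By superposition, sum each source's inverse-square contribution:
A: 444 × (2.10/18.8)² = 5.540 μGy/h
B: 4.89 × (2.74/28.7)² = 0.04457 μGy/h
C: 18.1 × (2.40/18.0)² = 0.3218 μGy/h
Total = 5.540 + 0.04457 + 0.3218 = 5.906 μGy/h.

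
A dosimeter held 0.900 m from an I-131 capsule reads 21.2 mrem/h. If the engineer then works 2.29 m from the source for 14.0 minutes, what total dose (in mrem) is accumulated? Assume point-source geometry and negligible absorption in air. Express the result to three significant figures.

Using I₁d₁² = I₂d₂², rate at 2.29 m:
21.2 × (0.900/2.29)² = 21.2 × 0.1545 = 3.275 mrem/h.
Dose = rate × time = 3.275 mrem/h × 0.2333 h = 0.7641 mrem.

0.764 mrem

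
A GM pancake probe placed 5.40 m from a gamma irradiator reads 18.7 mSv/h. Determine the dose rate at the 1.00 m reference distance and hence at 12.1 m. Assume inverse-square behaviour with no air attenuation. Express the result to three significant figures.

545 mSv/h; 3.72 mSv/h

Since intensity falls as 1/r²,
At 1.00 m: (5.40/1.00)² = 29.16, so 18.7 × 29.16 = 545.3 mSv/h
At 12.1 m: (1.00/12.1)² = 0.006830, so 545.3 × 0.006830 = 3.724 mSv/h.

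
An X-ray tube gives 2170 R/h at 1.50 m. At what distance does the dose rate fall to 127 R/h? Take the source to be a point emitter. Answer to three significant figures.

6.20 m

By the inverse-square law, d₂ = d₁·√(I₁/I₂).
I₁/I₂ = 2170/127 = 17.09, so d₂ = 1.50 × √17.09 = 6.201 m.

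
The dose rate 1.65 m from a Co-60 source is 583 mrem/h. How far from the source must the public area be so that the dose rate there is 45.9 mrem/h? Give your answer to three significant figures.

5.88 m

By the inverse-square law, d₂ = d₁·√(I₁/I₂).
I₁/I₂ = 583/45.9 = 12.70, so d₂ = 1.65 × √12.70 = 5.880 m.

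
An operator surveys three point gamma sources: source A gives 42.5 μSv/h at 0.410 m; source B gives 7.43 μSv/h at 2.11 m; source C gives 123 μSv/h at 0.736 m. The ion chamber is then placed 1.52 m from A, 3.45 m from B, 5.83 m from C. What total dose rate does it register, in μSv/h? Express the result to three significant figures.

7.83 μSv/h

Each source contributes Iᵢ·(dᵢ/rᵢ)²; contributions add.
A: 42.5 × (0.410/1.52)² = 3.092 μSv/h
B: 7.43 × (2.11/3.45)² = 2.779 μSv/h
C: 123 × (0.736/5.83)² = 1.960 μSv/h
Total = 3.092 + 2.779 + 1.960 = 7.831 μSv/h.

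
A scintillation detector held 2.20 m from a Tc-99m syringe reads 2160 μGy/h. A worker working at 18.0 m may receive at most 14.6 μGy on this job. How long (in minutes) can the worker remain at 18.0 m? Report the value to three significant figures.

27.1 min

Since intensity falls as 1/r², rate at 18.0 m:
(2.20/18.0)² = 0.01494, so 2160 × 0.01494 = 32.27 μGy/h.
Stay time = 14.6 μGy ÷ 32.27 μGy/h = 0.4524 h = 27.14 min.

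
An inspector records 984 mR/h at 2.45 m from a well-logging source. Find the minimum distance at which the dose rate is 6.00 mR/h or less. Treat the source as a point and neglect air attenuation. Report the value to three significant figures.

31.4 m

Since intensity falls as 1/r², d₂ = d₁·√(I₁/I₂).
I₁/I₂ = 984/6.00 = 164.0, so d₂ = 2.45 × √164.0 = 31.38 m.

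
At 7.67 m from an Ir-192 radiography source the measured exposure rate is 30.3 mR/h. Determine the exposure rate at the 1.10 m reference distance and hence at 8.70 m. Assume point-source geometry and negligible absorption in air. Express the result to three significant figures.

1470 mR/h; 23.6 mR/h

Using I₁d₁² = I₂d₂²,
At 1.10 m: (7.67/1.10)² = 48.62, so 30.3 × 48.62 = 1473 mR/h
At 8.70 m: 1473 × (1.10/8.70)² = 1473 × 0.01599 = 23.55 mR/h.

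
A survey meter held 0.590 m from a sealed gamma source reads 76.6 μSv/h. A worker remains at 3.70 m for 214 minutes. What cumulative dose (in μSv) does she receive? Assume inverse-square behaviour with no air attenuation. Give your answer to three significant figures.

6.95 μSv

Intensity scales as (d₁/d₂)², so rate at 3.70 m:
76.6 × (0.590/3.70)² = 76.6 × 0.02543 = 1.948 μSv/h.
Dose = rate × time = 1.948 μSv/h × 3.567 h = 6.949 μSv.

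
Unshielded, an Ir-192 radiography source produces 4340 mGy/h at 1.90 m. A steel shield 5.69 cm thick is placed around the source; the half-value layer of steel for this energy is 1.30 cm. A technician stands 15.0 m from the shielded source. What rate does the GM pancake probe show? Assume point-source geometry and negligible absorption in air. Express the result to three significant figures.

3.35 mGy/h

Distance alone: (1.90/15.0)² = 0.01604, so 4340 × 0.01604 = 69.61 mGy/h.
Shield: 5.69/1.30 = 4.377 half-value layers → attenuation 2^(−4.377) = 0.04813.
Combined: 69.61 × 0.04813 = 3.350 mGy/h.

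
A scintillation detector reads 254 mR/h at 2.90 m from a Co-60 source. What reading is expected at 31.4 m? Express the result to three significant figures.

2.17 mR/h

By the inverse-square law, the rate at 31.4 m is
254 × (2.90/31.4)² = 254 × 0.008530 = 2.167 mR/h.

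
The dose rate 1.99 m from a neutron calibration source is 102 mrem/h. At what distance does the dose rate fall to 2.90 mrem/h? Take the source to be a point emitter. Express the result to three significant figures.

Since intensity falls as 1/r², d₂ = d₁·√(I₁/I₂).
I₁/I₂ = 102/2.90 = 35.17, so d₂ = 1.99 × √35.17 = 11.80 m.

11.8 m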